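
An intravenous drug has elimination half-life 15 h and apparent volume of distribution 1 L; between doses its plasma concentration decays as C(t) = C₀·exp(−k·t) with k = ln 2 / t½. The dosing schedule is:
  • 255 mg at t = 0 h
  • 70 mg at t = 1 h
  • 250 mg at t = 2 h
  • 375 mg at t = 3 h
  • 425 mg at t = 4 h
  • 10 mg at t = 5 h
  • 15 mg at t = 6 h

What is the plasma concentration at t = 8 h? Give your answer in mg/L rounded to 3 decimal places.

k = ln 2 / 15 = 0.04621 per h
Dose 1 (255 mg at t=0 h): 255·exp(−0.04621·8) = 176.194 mg/L
Dose 2 (70 mg at t=1 h): 70·exp(−0.04621·7) = 50.654 mg/L
Dose 3 (250 mg at t=2 h): 250·exp(−0.04621·6) = 189.465 mg/L
Dose 4 (375 mg at t=3 h): 375·exp(−0.04621·5) = 297.638 mg/L
Dose 5 (425 mg at t=4 h): 425·exp(−0.04621·4) = 353.276 mg/L
Dose 6 (10 mg at t=5 h): 10·exp(−0.04621·3) = 8.706 mg/L
Dose 7 (15 mg at t=6 h): 15·exp(−0.04621·2) = 13.676 mg/L
C(8) = 176.194 + 50.654 + 189.465 + 297.638 + 353.276 + 8.706 + 13.676 = 1089.608 mg/L

1089.608 mg/L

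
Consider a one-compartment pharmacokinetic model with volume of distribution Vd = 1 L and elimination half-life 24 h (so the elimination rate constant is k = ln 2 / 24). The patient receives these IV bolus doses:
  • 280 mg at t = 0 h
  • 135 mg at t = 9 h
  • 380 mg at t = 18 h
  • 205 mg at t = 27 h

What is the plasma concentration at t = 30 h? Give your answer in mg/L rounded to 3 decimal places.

648.021 mg/L

k = ln 2 / 24 = 0.02888 per h
Dose 1 (280 mg at t=0 h): 280·exp(−0.02888·30) = 117.725 mg/L
Dose 2 (135 mg at t=9 h): 135·exp(−0.02888·21) = 73.609 mg/L
Dose 3 (380 mg at t=18 h): 380·exp(−0.02888·12) = 268.701 mg/L
Dose 4 (205 mg at t=27 h): 205·exp(−0.02888·3) = 187.986 mg/L
C(30) = 117.725 + 73.609 + 268.701 + 187.986 = 648.021 mg/L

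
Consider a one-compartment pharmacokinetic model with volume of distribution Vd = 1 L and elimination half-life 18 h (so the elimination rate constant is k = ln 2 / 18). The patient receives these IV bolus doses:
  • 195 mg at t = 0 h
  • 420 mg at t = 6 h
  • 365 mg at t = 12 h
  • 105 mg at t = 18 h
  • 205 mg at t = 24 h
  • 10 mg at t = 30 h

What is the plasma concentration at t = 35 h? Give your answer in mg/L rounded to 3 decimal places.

535.708 mg/L

k = ln 2 / 18 = 0.03851 per h
Dose 1 (195 mg at t=0 h): 195·exp(−0.03851·35) = 50.664 mg/L
Dose 2 (420 mg at t=6 h): 420·exp(−0.03851·29) = 137.485 mg/L
Dose 3 (365 mg at t=12 h): 365·exp(−0.03851·23) = 150.537 mg/L
Dose 4 (105 mg at t=18 h): 105·exp(−0.03851·17) = 54.561 mg/L
Dose 5 (205 mg at t=24 h): 205·exp(−0.03851·11) = 134.212 mg/L
Dose 6 (10 mg at t=30 h): 10·exp(−0.03851·5) = 8.249 mg/L
C(35) = 50.664 + 137.485 + 150.537 + 54.561 + 134.212 + 8.249 = 535.708 mg/L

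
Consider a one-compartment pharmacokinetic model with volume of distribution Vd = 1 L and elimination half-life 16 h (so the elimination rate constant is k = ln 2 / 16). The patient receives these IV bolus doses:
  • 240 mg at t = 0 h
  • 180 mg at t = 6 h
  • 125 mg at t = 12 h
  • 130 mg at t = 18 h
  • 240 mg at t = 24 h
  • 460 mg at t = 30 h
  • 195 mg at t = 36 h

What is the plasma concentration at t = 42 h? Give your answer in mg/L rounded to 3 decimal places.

k = ln 2 / 16 = 0.04332 per h
Dose 1 (240 mg at t=0 h): 240·exp(−0.04332·42) = 38.905 mg/L
Dose 2 (180 mg at t=6 h): 180·exp(−0.04332·36) = 37.840 mg/L
Dose 3 (125 mg at t=12 h): 125·exp(−0.04332·30) = 34.078 mg/L
Dose 4 (130 mg at t=18 h): 130·exp(−0.04332·24) = 45.962 mg/L
Dose 5 (240 mg at t=24 h): 240·exp(−0.04332·18) = 110.040 mg/L
Dose 6 (460 mg at t=30 h): 460·exp(−0.04332·12) = 273.518 mg/L
Dose 7 (195 mg at t=36 h): 195·exp(−0.04332·6) = 150.366 mg/L
C(42) = 38.905 + 37.840 + 34.078 + 45.962 + 110.040 + 273.518 + 150.366 = 690.710 mg/L

690.710 mg/L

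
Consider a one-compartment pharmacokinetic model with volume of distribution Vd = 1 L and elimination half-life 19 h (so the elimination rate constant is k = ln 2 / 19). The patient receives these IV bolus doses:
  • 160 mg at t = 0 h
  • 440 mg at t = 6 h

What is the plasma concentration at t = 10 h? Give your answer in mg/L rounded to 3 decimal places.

491.350 mg/L

k = ln 2 / 19 = 0.03648 per h
Dose 1 (160 mg at t=0 h): 160·exp(−0.03648·10) = 111.092 mg/L
Dose 2 (440 mg at t=6 h): 440·exp(−0.03648·4) = 380.258 mg/L
C(10) = 111.092 + 380.258 = 491.350 mg/L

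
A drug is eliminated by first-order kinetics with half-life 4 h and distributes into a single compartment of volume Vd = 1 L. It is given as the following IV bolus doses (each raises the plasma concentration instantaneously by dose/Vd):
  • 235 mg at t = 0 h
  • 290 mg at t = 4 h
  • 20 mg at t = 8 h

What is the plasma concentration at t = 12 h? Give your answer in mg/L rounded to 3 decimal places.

111.875 mg/L

k = ln 2 / 4 = 0.17329 per h
Dose 1 (235 mg at t=0 h): 235·exp(−0.17329·12) = 29.375 mg/L
Dose 2 (290 mg at t=4 h): 290·exp(−0.17329·8) = 72.500 mg/L
Dose 3 (20 mg at t=8 h): 20·exp(−0.17329·4) = 10.000 mg/L
C(12) = 29.375 + 72.500 + 10.000 = 111.875 mg/L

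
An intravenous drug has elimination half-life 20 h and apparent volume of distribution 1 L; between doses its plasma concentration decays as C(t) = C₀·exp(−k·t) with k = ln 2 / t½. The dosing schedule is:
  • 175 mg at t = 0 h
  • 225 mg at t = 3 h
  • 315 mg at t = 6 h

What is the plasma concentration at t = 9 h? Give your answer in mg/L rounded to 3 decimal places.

594.758 mg/L

k = ln 2 / 20 = 0.03466 per h
Dose 1 (175 mg at t=0 h): 175·exp(−0.03466·9) = 128.107 mg/L
Dose 2 (225 mg at t=3 h): 225·exp(−0.03466·6) = 182.757 mg/L
Dose 3 (315 mg at t=6 h): 315·exp(−0.03466·3) = 283.894 mg/L
C(9) = 128.107 + 182.757 + 283.894 = 594.758 mg/L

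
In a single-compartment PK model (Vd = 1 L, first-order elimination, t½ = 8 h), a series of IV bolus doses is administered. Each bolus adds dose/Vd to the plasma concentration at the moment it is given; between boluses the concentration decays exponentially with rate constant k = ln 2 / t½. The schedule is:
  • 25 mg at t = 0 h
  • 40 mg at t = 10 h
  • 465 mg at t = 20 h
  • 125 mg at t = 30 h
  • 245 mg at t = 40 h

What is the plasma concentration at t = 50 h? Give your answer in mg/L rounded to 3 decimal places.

k = ln 2 / 8 = 0.08664 per h
Dose 1 (25 mg at t=0 h): 25·exp(−0.08664·50) = 0.328 mg/L
Dose 2 (40 mg at t=10 h): 40·exp(−0.08664·40) = 1.250 mg/L
Dose 3 (465 mg at t=20 h): 465·exp(−0.08664·30) = 34.561 mg/L
Dose 4 (125 mg at t=30 h): 125·exp(−0.08664·20) = 22.097 mg/L
Dose 5 (245 mg at t=40 h): 245·exp(−0.08664·10) = 103.010 mg/L
C(50) = 0.328 + 1.250 + 34.561 + 22.097 + 103.010 = 161.247 mg/L

161.247 mg/L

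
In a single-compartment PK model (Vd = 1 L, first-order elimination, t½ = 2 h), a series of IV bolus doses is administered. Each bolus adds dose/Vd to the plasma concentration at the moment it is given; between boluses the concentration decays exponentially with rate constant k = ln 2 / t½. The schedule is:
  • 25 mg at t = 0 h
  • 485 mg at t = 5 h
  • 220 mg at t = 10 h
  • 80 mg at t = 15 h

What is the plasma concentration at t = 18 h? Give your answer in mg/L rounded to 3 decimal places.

47.442 mg/L

k = ln 2 / 2 = 0.34657 per h
Dose 1 (25 mg at t=0 h): 25·exp(−0.34657·18) = 0.049 mg/L
Dose 2 (485 mg at t=5 h): 485·exp(−0.34657·13) = 5.359 mg/L
Dose 3 (220 mg at t=10 h): 220·exp(−0.34657·8) = 13.750 mg/L
Dose 4 (80 mg at t=15 h): 80·exp(−0.34657·3) = 28.284 mg/L
C(18) = 0.049 + 5.359 + 13.750 + 28.284 = 47.442 mg/L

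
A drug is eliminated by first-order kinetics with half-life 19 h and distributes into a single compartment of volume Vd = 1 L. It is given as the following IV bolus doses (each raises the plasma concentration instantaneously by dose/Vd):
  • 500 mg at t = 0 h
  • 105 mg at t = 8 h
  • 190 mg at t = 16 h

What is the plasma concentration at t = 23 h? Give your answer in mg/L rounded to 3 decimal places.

423.983 mg/L

k = ln 2 / 19 = 0.03648 per h
Dose 1 (500 mg at t=0 h): 500·exp(−0.03648·23) = 216.055 mg/L
Dose 2 (105 mg at t=8 h): 105·exp(−0.03648·15) = 60.748 mg/L
Dose 3 (190 mg at t=16 h): 190·exp(−0.03648·7) = 147.180 mg/L
C(23) = 216.055 + 60.748 + 147.180 = 423.983 mg/L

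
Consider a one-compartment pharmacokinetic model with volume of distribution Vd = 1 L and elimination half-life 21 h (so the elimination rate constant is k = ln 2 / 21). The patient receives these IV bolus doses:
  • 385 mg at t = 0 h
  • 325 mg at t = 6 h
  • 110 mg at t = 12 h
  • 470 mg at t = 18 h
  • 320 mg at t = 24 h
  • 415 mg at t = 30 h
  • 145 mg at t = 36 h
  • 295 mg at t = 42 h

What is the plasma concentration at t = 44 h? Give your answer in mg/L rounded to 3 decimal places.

1234.629 mg/L

k = ln 2 / 21 = 0.03301 per h
Dose 1 (385 mg at t=0 h): 385·exp(−0.03301·44) = 90.101 mg/L
Dose 2 (325 mg at t=6 h): 325·exp(−0.03301·38) = 92.718 mg/L
Dose 3 (110 mg at t=12 h): 110·exp(−0.03301·32) = 38.254 mg/L
Dose 4 (470 mg at t=18 h): 470·exp(−0.03301·26) = 199.248 mg/L
Dose 5 (320 mg at t=24 h): 320·exp(−0.03301·20) = 165.369 mg/L
Dose 6 (415 mg at t=30 h): 415·exp(−0.03301·14) = 261.434 mg/L
Dose 7 (145 mg at t=36 h): 145·exp(−0.03301·8) = 111.350 mg/L
Dose 8 (295 mg at t=42 h): 295·exp(−0.03301·2) = 276.155 mg/L
C(44) = 90.101 + 92.718 + 38.254 + 199.248 + 165.369 + 261.434 + 111.350 + 276.155 = 1234.629 mg/L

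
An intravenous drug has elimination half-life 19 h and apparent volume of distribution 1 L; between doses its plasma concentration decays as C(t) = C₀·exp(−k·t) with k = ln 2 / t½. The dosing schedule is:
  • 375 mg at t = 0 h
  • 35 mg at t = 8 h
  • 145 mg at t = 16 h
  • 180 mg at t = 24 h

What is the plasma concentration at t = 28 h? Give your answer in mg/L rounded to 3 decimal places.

k = ln 2 / 19 = 0.03648 per h
Dose 1 (375 mg at t=0 h): 375·exp(−0.03648·28) = 135.023 mg/L
Dose 2 (35 mg at t=8 h): 35·exp(−0.03648·20) = 16.873 mg/L
Dose 3 (145 mg at t=16 h): 145·exp(−0.03648·12) = 93.593 mg/L
Dose 4 (180 mg at t=24 h): 180·exp(−0.03648·4) = 155.560 mg/L
C(28) = 135.023 + 16.873 + 93.593 + 155.560 = 401.049 mg/L

401.049 mg/L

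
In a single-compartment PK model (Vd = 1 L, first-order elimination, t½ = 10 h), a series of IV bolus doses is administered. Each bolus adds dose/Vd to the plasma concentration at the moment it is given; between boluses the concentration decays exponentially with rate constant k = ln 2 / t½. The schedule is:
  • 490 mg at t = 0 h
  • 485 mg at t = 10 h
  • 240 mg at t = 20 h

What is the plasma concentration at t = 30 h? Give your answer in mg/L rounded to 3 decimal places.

k = ln 2 / 10 = 0.06931 per h
Dose 1 (490 mg at t=0 h): 490·exp(−0.06931·30) = 61.250 mg/L
Dose 2 (485 mg at t=10 h): 485·exp(−0.06931·20) = 121.250 mg/L
Dose 3 (240 mg at t=20 h): 240·exp(−0.06931·10) = 120.000 mg/L
C(30) = 61.250 + 121.250 + 120.000 = 302.500 mg/L

302.500 mg/L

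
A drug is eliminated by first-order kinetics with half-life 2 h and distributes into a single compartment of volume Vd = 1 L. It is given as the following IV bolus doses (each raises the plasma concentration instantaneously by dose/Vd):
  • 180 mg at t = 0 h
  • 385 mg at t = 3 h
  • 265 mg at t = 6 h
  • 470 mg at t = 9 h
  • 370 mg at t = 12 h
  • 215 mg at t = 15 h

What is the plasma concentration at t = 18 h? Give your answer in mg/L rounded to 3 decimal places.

k = ln 2 / 2 = 0.34657 per h
Dose 1 (180 mg at t=0 h): 180·exp(−0.34657·18) = 0.352 mg/L
Dose 2 (385 mg at t=3 h): 385·exp(−0.34657·15) = 2.127 mg/L
Dose 3 (265 mg at t=6 h): 265·exp(−0.34657·12) = 4.141 mg/L
Dose 4 (470 mg at t=9 h): 470·exp(−0.34657·9) = 20.771 mg/L
Dose 5 (370 mg at t=12 h): 370·exp(−0.34657·6) = 46.250 mg/L
Dose 6 (215 mg at t=15 h): 215·exp(−0.34657·3) = 76.014 mg/L
C(18) = 0.352 + 2.127 + 4.141 + 20.771 + 46.250 + 76.014 = 149.654 mg/L

149.654 mg/L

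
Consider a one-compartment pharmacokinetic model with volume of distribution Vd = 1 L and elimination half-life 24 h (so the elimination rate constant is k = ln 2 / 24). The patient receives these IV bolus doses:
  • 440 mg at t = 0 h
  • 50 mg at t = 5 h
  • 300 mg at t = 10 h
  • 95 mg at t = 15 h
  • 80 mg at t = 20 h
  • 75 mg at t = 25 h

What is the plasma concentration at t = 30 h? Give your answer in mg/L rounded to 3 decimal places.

k = ln 2 / 24 = 0.02888 per h
Dose 1 (440 mg at t=0 h): 440·exp(−0.02888·30) = 184.997 mg/L
Dose 2 (50 mg at t=5 h): 50·exp(−0.02888·25) = 24.288 mg/L
Dose 3 (300 mg at t=10 h): 300·exp(−0.02888·20) = 168.369 mg/L
Dose 4 (95 mg at t=15 h): 95·exp(−0.02888·15) = 61.600 mg/L
Dose 5 (80 mg at t=20 h): 80·exp(−0.02888·10) = 59.932 mg/L
Dose 6 (75 mg at t=25 h): 75·exp(−0.02888·5) = 64.915 mg/L
C(30) = 184.997 + 24.288 + 168.369 + 61.600 + 59.932 + 64.915 = 564.102 mg/L

564.102 mg/L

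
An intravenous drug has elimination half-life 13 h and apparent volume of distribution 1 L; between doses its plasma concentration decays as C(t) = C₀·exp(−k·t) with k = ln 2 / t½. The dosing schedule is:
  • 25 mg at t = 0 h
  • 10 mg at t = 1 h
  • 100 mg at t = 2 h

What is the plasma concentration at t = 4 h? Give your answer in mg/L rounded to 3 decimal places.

k = ln 2 / 13 = 0.05332 per h
Dose 1 (25 mg at t=0 h): 25·exp(−0.05332·4) = 20.198 mg/L
Dose 2 (10 mg at t=1 h): 10·exp(−0.05332·3) = 8.522 mg/L
Dose 3 (100 mg at t=2 h): 100·exp(−0.05332·2) = 89.885 mg/L
C(4) = 20.198 + 8.522 + 89.885 = 118.605 mg/L

118.605 mg/L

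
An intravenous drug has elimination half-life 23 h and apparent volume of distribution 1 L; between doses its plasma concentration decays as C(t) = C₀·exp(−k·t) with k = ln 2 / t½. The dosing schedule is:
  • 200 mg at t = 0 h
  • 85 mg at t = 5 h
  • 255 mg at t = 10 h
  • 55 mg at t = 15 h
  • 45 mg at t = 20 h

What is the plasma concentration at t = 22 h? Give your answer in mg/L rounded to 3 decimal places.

k = ln 2 / 23 = 0.03014 per h
Dose 1 (200 mg at t=0 h): 200·exp(−0.03014·22) = 103.060 mg/L
Dose 2 (85 mg at t=5 h): 85·exp(−0.03014·17) = 50.924 mg/L
Dose 3 (255 mg at t=10 h): 255·exp(−0.03014·12) = 177.616 mg/L
Dose 4 (55 mg at t=15 h): 55·exp(−0.03014·7) = 44.539 mg/L
Dose 5 (45 mg at t=20 h): 45·exp(−0.03014·2) = 42.368 mg/L
C(22) = 103.060 + 50.924 + 177.616 + 44.539 + 42.368 = 418.506 mg/L

418.506 mg/L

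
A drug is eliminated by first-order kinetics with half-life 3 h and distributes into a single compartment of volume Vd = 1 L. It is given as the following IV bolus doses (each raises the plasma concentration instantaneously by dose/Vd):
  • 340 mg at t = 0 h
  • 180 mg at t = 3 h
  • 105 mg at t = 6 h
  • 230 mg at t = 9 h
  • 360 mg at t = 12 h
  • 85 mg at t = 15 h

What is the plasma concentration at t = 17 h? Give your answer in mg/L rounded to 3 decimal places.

225.211 mg/L

k = ln 2 / 3 = 0.23105 per h
Dose 1 (340 mg at t=0 h): 340·exp(−0.23105·17) = 6.693 mg/L
Dose 2 (180 mg at t=3 h): 180·exp(−0.23105·14) = 7.087 mg/L
Dose 3 (105 mg at t=6 h): 105·exp(−0.23105·11) = 8.268 mg/L
Dose 4 (230 mg at t=9 h): 230·exp(−0.23105·8) = 36.223 mg/L
Dose 5 (360 mg at t=12 h): 360·exp(−0.23105·5) = 113.393 mg/L
Dose 6 (85 mg at t=15 h): 85·exp(−0.23105·2) = 53.547 mg/L
C(17) = 6.693 + 7.087 + 8.268 + 36.223 + 113.393 + 53.547 = 225.211 mg/L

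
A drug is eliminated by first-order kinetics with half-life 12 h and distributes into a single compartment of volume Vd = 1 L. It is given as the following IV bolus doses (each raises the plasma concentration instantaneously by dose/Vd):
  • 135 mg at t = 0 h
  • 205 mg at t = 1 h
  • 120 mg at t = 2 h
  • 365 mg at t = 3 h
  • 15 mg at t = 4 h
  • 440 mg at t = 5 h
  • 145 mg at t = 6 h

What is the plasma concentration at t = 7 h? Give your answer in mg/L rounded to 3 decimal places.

1156.128 mg/L

k = ln 2 / 12 = 0.05776 per h
Dose 1 (135 mg at t=0 h): 135·exp(−0.05776·7) = 90.102 mg/L
Dose 2 (205 mg at t=1 h): 205·exp(−0.05776·6) = 144.957 mg/L
Dose 3 (120 mg at t=2 h): 120·exp(−0.05776·5) = 89.898 mg/L
Dose 4 (365 mg at t=3 h): 365·exp(−0.05776·4) = 289.701 mg/L
Dose 5 (15 mg at t=4 h): 15·exp(−0.05776·3) = 12.613 mg/L
Dose 6 (440 mg at t=5 h): 440·exp(−0.05776·2) = 391.995 mg/L
Dose 7 (145 mg at t=6 h): 145·exp(−0.05776·1) = 136.862 mg/L
C(7) = 90.102 + 144.957 + 89.898 + 289.701 + 12.613 + 391.995 + 136.862 = 1156.128 mg/L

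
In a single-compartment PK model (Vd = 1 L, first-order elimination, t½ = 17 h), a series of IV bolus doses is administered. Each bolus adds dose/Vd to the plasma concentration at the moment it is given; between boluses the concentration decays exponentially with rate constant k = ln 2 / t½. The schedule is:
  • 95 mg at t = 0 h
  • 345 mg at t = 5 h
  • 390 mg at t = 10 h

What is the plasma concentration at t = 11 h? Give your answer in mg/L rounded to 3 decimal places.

k = ln 2 / 17 = 0.04077 per h
Dose 1 (95 mg at t=0 h): 95·exp(−0.04077·11) = 60.665 mg/L
Dose 2 (345 mg at t=5 h): 345·exp(−0.04077·6) = 270.130 mg/L
Dose 3 (390 mg at t=10 h): 390·exp(−0.04077·1) = 374.418 mg/L
C(11) = 60.665 + 270.130 + 374.418 = 705.214 mg/L

705.214 mg/L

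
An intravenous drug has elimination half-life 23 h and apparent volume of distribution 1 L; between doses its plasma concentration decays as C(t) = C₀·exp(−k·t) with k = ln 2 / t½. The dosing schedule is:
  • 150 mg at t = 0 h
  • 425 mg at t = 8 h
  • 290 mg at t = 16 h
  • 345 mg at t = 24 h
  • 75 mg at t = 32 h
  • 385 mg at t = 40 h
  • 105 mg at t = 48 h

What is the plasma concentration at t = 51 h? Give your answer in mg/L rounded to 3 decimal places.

k = ln 2 / 23 = 0.03014 per h
Dose 1 (150 mg at t=0 h): 150·exp(−0.03014·51) = 32.254 mg/L
Dose 2 (425 mg at t=8 h): 425·exp(−0.03014·43) = 116.304 mg/L
Dose 3 (290 mg at t=16 h): 290·exp(−0.03014·35) = 100.997 mg/L
Dose 4 (345 mg at t=24 h): 345·exp(−0.03014·27) = 152.910 mg/L
Dose 5 (75 mg at t=32 h): 75·exp(−0.03014·19) = 42.304 mg/L
Dose 6 (385 mg at t=40 h): 385·exp(−0.03014·11) = 276.369 mg/L
Dose 7 (105 mg at t=48 h): 105·exp(−0.03014·3) = 95.923 mg/L
C(51) = 32.254 + 116.304 + 100.997 + 152.910 + 42.304 + 276.369 + 95.923 = 817.062 mg/L

817.062 mg/L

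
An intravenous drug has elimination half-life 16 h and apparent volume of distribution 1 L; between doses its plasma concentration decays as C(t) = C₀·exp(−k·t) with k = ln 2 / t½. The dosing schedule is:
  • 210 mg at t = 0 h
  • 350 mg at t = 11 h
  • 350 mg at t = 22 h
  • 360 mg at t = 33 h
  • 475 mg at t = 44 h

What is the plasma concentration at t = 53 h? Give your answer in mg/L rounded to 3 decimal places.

642.245 mg/L

k = ln 2 / 16 = 0.04332 per h
Dose 1 (210 mg at t=0 h): 210·exp(−0.04332·53) = 21.138 mg/L
Dose 2 (350 mg at t=11 h): 350·exp(−0.04332·42) = 56.737 mg/L
Dose 3 (350 mg at t=22 h): 350·exp(−0.04332·31) = 91.374 mg/L
Dose 4 (360 mg at t=33 h): 360·exp(−0.04332·20) = 151.361 mg/L
Dose 5 (475 mg at t=44 h): 475·exp(−0.04332·9) = 321.636 mg/L
C(53) = 21.138 + 56.737 + 91.374 + 151.361 + 321.636 = 642.245 mg/L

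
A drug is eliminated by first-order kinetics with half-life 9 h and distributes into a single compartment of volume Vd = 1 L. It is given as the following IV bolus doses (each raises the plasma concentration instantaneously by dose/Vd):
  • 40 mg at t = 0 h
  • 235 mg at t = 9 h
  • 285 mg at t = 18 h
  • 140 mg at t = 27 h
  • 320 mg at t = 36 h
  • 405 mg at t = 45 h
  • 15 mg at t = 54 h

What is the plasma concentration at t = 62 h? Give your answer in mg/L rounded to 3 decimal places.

k = ln 2 / 9 = 0.07702 per h
Dose 1 (40 mg at t=0 h): 40·exp(−0.07702·62) = 0.338 mg/L
Dose 2 (235 mg at t=9 h): 235·exp(−0.07702·53) = 3.966 mg/L
Dose 3 (285 mg at t=18 h): 285·exp(−0.07702·44) = 9.619 mg/L
Dose 4 (140 mg at t=27 h): 140·exp(−0.07702·35) = 9.451 mg/L
Dose 5 (320 mg at t=36 h): 320·exp(−0.07702·26) = 43.202 mg/L
Dose 6 (405 mg at t=45 h): 405·exp(−0.07702·17) = 109.356 mg/L
Dose 7 (15 mg at t=54 h): 15·exp(−0.07702·8) = 8.100 mg/L
C(62) = 0.338 + 3.966 + 9.619 + 9.451 + 43.202 + 109.356 + 8.100 = 184.032 mg/L

184.032 mg/L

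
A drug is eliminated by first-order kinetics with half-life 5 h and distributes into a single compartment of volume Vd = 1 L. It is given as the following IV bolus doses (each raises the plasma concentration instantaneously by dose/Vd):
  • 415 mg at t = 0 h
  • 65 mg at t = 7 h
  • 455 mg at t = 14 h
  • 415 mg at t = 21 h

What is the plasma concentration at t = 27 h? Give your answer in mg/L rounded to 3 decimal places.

k = ln 2 / 5 = 0.13863 per h
Dose 1 (415 mg at t=0 h): 415·exp(−0.13863·27) = 9.828 mg/L
Dose 2 (65 mg at t=7 h): 65·exp(−0.13863·20) = 4.062 mg/L
Dose 3 (455 mg at t=14 h): 455·exp(−0.13863·13) = 75.047 mg/L
Dose 4 (415 mg at t=21 h): 415·exp(−0.13863·6) = 180.639 mg/L
C(27) = 9.828 + 4.062 + 75.047 + 180.639 = 269.577 mg/L

269.577 mg/L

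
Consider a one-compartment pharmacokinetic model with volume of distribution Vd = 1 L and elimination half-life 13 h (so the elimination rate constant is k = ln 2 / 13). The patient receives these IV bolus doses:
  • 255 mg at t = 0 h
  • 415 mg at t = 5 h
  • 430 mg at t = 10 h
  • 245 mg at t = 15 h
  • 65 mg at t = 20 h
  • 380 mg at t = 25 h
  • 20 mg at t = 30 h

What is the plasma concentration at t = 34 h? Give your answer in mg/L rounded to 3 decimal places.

620.724 mg/L

k = ln 2 / 13 = 0.05332 per h
Dose 1 (255 mg at t=0 h): 255·exp(−0.05332·34) = 41.613 mg/L
Dose 2 (415 mg at t=5 h): 415·exp(−0.05332·29) = 88.414 mg/L
Dose 3 (430 mg at t=10 h): 430·exp(−0.05332·24) = 119.597 mg/L
Dose 4 (245 mg at t=15 h): 245·exp(−0.05332·19) = 88.961 mg/L
Dose 5 (65 mg at t=20 h): 65·exp(−0.05332·14) = 30.813 mg/L
Dose 6 (380 mg at t=25 h): 380·exp(−0.05332·9) = 235.168 mg/L
Dose 7 (20 mg at t=30 h): 20·exp(−0.05332·4) = 16.159 mg/L
C(34) = 41.613 + 88.414 + 119.597 + 88.961 + 30.813 + 235.168 + 16.159 = 620.724 mg/L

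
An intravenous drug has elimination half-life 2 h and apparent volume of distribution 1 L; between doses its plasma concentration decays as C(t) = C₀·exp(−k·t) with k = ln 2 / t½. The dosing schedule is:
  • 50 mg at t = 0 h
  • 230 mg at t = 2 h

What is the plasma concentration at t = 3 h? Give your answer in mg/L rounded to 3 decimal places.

k = ln 2 / 2 = 0.34657 per h
Dose 1 (50 mg at t=0 h): 50·exp(−0.34657·3) = 17.678 mg/L
Dose 2 (230 mg at t=2 h): 230·exp(−0.34657·1) = 162.635 mg/L
C(3) = 17.678 + 162.635 = 180.312 mg/L

180.312 mg/L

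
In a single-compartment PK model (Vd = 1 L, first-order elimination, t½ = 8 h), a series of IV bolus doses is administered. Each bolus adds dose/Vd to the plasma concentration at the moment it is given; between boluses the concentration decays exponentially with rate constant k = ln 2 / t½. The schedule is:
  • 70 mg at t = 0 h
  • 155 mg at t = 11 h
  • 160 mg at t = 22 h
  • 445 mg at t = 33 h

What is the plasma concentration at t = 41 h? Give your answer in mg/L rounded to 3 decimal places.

266.871 mg/L

k = ln 2 / 8 = 0.08664 per h
Dose 1 (70 mg at t=0 h): 70·exp(−0.08664·41) = 2.006 mg/L
Dose 2 (155 mg at t=11 h): 155·exp(−0.08664·30) = 11.520 mg/L
Dose 3 (160 mg at t=22 h): 160·exp(−0.08664·19) = 30.844 mg/L
Dose 4 (445 mg at t=33 h): 445·exp(−0.08664·8) = 222.500 mg/L
C(41) = 2.006 + 11.520 + 30.844 + 222.500 = 266.871 mg/L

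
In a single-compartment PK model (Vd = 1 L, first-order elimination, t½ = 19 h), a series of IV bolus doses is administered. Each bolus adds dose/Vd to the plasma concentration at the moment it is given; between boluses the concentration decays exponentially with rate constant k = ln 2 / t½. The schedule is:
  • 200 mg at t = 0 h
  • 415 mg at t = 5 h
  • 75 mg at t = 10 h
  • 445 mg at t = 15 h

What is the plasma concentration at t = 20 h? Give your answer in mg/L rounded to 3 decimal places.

759.394 mg/L

k = ln 2 / 19 = 0.03648 per h
Dose 1 (200 mg at t=0 h): 200·exp(−0.03648·20) = 96.418 mg/L
Dose 2 (415 mg at t=5 h): 415·exp(−0.03648·15) = 240.100 mg/L
Dose 3 (75 mg at t=10 h): 75·exp(−0.03648·10) = 52.074 mg/L
Dose 4 (445 mg at t=15 h): 445·exp(−0.03648·5) = 370.802 mg/L
C(20) = 96.418 + 240.100 + 52.074 + 370.802 = 759.394 mg/L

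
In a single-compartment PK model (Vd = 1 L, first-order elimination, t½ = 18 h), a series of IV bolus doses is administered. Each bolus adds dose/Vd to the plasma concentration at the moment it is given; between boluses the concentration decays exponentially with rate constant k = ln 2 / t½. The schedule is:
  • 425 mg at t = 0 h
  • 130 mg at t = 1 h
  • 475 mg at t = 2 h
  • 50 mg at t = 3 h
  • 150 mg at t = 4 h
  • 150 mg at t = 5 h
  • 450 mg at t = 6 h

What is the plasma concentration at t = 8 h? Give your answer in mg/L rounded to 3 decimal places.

1508.718 mg/L

k = ln 2 / 18 = 0.03851 per h
Dose 1 (425 mg at t=0 h): 425·exp(−0.03851·8) = 312.319 mg/L
Dose 2 (130 mg at t=1 h): 130·exp(−0.03851·7) = 99.283 mg/L
Dose 3 (475 mg at t=2 h): 475·exp(−0.03851·6) = 377.008 mg/L
Dose 4 (50 mg at t=3 h): 50·exp(−0.03851·5) = 41.243 mg/L
Dose 5 (150 mg at t=4 h): 150·exp(−0.03851·4) = 128.587 mg/L
Dose 6 (150 mg at t=5 h): 150·exp(−0.03851·3) = 133.635 mg/L
Dose 7 (450 mg at t=6 h): 450·exp(−0.03851·2) = 416.644 mg/L
C(8) = 312.319 + 99.283 + 377.008 + 41.243 + 128.587 + 133.635 + 416.644 = 1508.718 mg/L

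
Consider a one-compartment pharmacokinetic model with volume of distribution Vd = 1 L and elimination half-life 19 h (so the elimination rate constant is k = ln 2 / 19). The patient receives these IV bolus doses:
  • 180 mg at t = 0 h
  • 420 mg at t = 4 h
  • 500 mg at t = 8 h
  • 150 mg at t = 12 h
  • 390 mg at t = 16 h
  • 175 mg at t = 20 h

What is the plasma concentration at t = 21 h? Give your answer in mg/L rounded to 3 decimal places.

k = ln 2 / 19 = 0.03648 per h
Dose 1 (180 mg at t=0 h): 180·exp(−0.03648·21) = 83.667 mg/L
Dose 2 (420 mg at t=4 h): 420·exp(−0.03648·17) = 225.895 mg/L
Dose 3 (500 mg at t=8 h): 500·exp(−0.03648·13) = 311.173 mg/L
Dose 4 (150 mg at t=12 h): 150·exp(−0.03648·9) = 108.018 mg/L
Dose 5 (390 mg at t=16 h): 390·exp(−0.03648·5) = 324.972 mg/L
Dose 6 (175 mg at t=20 h): 175·exp(−0.03648·1) = 168.731 mg/L
C(21) = 83.667 + 225.895 + 311.173 + 108.018 + 324.972 + 168.731 = 1222.457 mg/L

1222.457 mg/L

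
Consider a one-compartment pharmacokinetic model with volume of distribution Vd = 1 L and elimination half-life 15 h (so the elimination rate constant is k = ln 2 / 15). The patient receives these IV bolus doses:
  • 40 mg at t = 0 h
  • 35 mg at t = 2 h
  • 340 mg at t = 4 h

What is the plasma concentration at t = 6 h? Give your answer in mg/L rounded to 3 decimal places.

369.393 mg/L

k = ln 2 / 15 = 0.04621 per h
Dose 1 (40 mg at t=0 h): 40·exp(−0.04621·6) = 30.314 mg/L
Dose 2 (35 mg at t=2 h): 35·exp(−0.04621·4) = 29.093 mg/L
Dose 3 (340 mg at t=4 h): 340·exp(−0.04621·2) = 309.986 mg/L
C(6) = 30.314 + 29.093 + 309.986 = 369.393 mg/L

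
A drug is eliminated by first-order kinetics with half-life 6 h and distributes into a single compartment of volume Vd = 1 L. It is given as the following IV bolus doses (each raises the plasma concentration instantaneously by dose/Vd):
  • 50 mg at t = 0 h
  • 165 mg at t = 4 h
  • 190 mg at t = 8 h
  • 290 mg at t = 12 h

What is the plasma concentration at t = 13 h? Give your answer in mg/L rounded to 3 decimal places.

k = ln 2 / 6 = 0.11552 per h
Dose 1 (50 mg at t=0 h): 50·exp(−0.11552·13) = 11.136 mg/L
Dose 2 (165 mg at t=4 h): 165·exp(−0.11552·9) = 58.336 mg/L
Dose 3 (190 mg at t=8 h): 190·exp(−0.11552·5) = 106.634 mg/L
Dose 4 (290 mg at t=12 h): 290·exp(−0.11552·1) = 258.361 mg/L
C(13) = 11.136 + 58.336 + 106.634 + 258.361 = 434.467 mg/L

434.467 mg/L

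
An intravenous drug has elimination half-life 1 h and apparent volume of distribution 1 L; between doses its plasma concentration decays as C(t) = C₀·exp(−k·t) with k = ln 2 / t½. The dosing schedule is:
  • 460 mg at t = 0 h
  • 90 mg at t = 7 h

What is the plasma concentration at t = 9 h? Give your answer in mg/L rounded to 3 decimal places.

k = ln 2 / 1 = 0.69315 per h
Dose 1 (460 mg at t=0 h): 460·exp(−0.69315·9) = 0.898 mg/L
Dose 2 (90 mg at t=7 h): 90·exp(−0.69315·2) = 22.500 mg/L
C(9) = 0.898 + 22.500 = 23.398 mg/L

23.398 mg/L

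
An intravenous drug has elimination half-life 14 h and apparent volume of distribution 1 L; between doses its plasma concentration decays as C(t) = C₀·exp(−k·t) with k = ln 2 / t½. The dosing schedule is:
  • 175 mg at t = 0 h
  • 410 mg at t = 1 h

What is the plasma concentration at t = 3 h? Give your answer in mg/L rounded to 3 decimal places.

522.192 mg/L

k = ln 2 / 14 = 0.04951 per h
Dose 1 (175 mg at t=0 h): 175·exp(−0.04951·3) = 150.845 mg/L
Dose 2 (410 mg at t=1 h): 410·exp(−0.04951·2) = 371.347 mg/L
C(3) = 150.845 + 371.347 = 522.192 mg/L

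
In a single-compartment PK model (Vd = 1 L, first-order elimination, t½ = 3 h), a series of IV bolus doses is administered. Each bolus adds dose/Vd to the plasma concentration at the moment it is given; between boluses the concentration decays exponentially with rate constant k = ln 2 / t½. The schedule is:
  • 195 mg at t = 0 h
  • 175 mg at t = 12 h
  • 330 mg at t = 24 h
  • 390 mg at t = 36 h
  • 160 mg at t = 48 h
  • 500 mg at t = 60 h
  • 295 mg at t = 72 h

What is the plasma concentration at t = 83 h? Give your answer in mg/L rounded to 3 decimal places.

25.748 mg/L

k = ln 2 / 3 = 0.23105 per h
Dose 1 (195 mg at t=0 h): 195·exp(−0.23105·83) = 0.000 mg/L
Dose 2 (175 mg at t=12 h): 175·exp(−0.23105·71) = 0.000 mg/L
Dose 3 (330 mg at t=24 h): 330·exp(−0.23105·59) = 0.000 mg/L
Dose 4 (390 mg at t=36 h): 390·exp(−0.23105·47) = 0.007 mg/L
Dose 5 (160 mg at t=48 h): 160·exp(−0.23105·35) = 0.049 mg/L
Dose 6 (500 mg at t=60 h): 500·exp(−0.23105·23) = 2.461 mg/L
Dose 7 (295 mg at t=72 h): 295·exp(−0.23105·11) = 23.230 mg/L
C(83) = 0.000 + 0.000 + 0.000 + 0.007 + 0.049 + 2.461 + 23.230 = 25.748 mg/L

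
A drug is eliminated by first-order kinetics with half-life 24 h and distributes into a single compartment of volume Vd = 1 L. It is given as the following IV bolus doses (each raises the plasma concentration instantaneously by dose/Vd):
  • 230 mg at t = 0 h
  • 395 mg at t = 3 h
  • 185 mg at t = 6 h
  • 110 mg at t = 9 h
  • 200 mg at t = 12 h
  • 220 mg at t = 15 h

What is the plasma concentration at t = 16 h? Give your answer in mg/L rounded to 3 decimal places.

k = ln 2 / 24 = 0.02888 per h
Dose 1 (230 mg at t=0 h): 230·exp(−0.02888·16) = 144.891 mg/L
Dose 2 (395 mg at t=3 h): 395·exp(−0.02888·13) = 271.356 mg/L
Dose 3 (185 mg at t=6 h): 185·exp(−0.02888·10) = 138.593 mg/L
Dose 4 (110 mg at t=9 h): 110·exp(−0.02888·7) = 89.865 mg/L
Dose 5 (200 mg at t=12 h): 200·exp(−0.02888·4) = 178.180 mg/L
Dose 6 (220 mg at t=15 h): 220·exp(−0.02888·1) = 213.737 mg/L
C(16) = 144.891 + 271.356 + 138.593 + 89.865 + 178.180 + 213.737 = 1036.622 mg/L

1036.622 mg/L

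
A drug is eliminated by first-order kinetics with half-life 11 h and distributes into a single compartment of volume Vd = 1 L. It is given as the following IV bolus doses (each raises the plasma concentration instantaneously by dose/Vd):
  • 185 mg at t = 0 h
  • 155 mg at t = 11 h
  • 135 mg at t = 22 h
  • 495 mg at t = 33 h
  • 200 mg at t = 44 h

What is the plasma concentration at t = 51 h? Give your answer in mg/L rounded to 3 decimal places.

329.507 mg/L

k = ln 2 / 11 = 0.06301 per h
Dose 1 (185 mg at t=0 h): 185·exp(−0.06301·51) = 7.439 mg/L
Dose 2 (155 mg at t=11 h): 155·exp(−0.06301·40) = 12.465 mg/L
Dose 3 (135 mg at t=22 h): 135·exp(−0.06301·29) = 21.712 mg/L
Dose 4 (495 mg at t=33 h): 495·exp(−0.06301·18) = 159.225 mg/L
Dose 5 (200 mg at t=44 h): 200·exp(−0.06301·7) = 128.666 mg/L
C(51) = 7.439 + 12.465 + 21.712 + 159.225 + 128.666 = 329.507 mg/L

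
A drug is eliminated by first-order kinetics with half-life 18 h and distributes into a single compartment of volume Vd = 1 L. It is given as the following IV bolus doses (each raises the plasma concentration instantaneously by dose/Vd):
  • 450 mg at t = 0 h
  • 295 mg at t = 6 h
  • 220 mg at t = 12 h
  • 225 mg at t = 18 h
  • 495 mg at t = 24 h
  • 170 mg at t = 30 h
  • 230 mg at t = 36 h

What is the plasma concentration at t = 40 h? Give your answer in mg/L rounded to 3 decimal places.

927.526 mg/L

k = ln 2 / 18 = 0.03851 per h
Dose 1 (450 mg at t=0 h): 450·exp(−0.03851·40) = 96.440 mg/L
Dose 2 (295 mg at t=6 h): 295·exp(−0.03851·34) = 79.654 mg/L
Dose 3 (220 mg at t=12 h): 220·exp(−0.03851·28) = 74.843 mg/L
Dose 4 (225 mg at t=18 h): 225·exp(−0.03851·22) = 96.440 mg/L
Dose 5 (495 mg at t=24 h): 495·exp(−0.03851·16) = 267.315 mg/L
Dose 6 (170 mg at t=30 h): 170·exp(−0.03851·10) = 115.667 mg/L
Dose 7 (230 mg at t=36 h): 230·exp(−0.03851·4) = 197.166 mg/L
C(40) = 96.440 + 79.654 + 74.843 + 96.440 + 267.315 + 115.667 + 197.166 = 927.526 mg/L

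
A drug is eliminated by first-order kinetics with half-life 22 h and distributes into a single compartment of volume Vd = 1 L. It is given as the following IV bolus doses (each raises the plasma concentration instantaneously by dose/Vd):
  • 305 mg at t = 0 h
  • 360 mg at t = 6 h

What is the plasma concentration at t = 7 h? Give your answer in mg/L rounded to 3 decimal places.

k = ln 2 / 22 = 0.03151 per h
Dose 1 (305 mg at t=0 h): 305·exp(−0.03151·7) = 244.634 mg/L
Dose 2 (360 mg at t=6 h): 360·exp(−0.03151·1) = 348.834 mg/L
C(7) = 244.634 + 348.834 = 593.469 mg/L

593.469 mg/L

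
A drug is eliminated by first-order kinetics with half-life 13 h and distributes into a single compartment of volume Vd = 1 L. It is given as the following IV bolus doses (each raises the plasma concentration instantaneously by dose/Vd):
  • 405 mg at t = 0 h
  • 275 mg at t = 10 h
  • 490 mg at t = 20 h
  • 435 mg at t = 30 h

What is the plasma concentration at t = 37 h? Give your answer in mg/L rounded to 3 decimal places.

k = ln 2 / 13 = 0.05332 per h
Dose 1 (405 mg at t=0 h): 405·exp(−0.05332·37) = 56.322 mg/L
Dose 2 (275 mg at t=10 h): 275·exp(−0.05332·27) = 65.180 mg/L
Dose 3 (490 mg at t=20 h): 490·exp(−0.05332·17) = 197.944 mg/L
Dose 4 (435 mg at t=30 h): 435·exp(−0.05332·7) = 299.500 mg/L
C(37) = 56.322 + 65.180 + 197.944 + 299.500 = 618.945 mg/L

618.945 mg/L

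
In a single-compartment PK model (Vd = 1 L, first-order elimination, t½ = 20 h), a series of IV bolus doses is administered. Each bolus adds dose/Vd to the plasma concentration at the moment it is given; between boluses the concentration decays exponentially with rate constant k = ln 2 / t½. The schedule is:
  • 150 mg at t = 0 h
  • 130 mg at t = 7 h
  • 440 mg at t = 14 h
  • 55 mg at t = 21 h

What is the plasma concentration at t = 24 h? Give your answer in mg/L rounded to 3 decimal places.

k = ln 2 / 20 = 0.03466 per h
Dose 1 (150 mg at t=0 h): 150·exp(−0.03466·24) = 65.291 mg/L
Dose 2 (130 mg at t=7 h): 130·exp(−0.03466·17) = 72.122 mg/L
Dose 3 (440 mg at t=14 h): 440·exp(−0.03466·10) = 311.127 mg/L
Dose 4 (55 mg at t=21 h): 55·exp(−0.03466·3) = 49.569 mg/L
C(24) = 65.291 + 72.122 + 311.127 + 49.569 = 498.109 mg/L

498.109 mg/L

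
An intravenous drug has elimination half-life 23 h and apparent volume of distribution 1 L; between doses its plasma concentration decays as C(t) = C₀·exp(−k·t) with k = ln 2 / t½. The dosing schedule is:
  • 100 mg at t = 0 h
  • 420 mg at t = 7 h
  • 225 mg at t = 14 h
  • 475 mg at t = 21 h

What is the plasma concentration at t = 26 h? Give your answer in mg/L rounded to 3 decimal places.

847.858 mg/L

k = ln 2 / 23 = 0.03014 per h
Dose 1 (100 mg at t=0 h): 100·exp(−0.03014·26) = 45.678 mg/L
Dose 2 (420 mg at t=7 h): 420·exp(−0.03014·19) = 236.904 mg/L
Dose 3 (225 mg at t=14 h): 225·exp(−0.03014·12) = 156.720 mg/L
Dose 4 (475 mg at t=21 h): 475·exp(−0.03014·5) = 408.557 mg/L
C(26) = 45.678 + 236.904 + 156.720 + 408.557 = 847.858 mg/L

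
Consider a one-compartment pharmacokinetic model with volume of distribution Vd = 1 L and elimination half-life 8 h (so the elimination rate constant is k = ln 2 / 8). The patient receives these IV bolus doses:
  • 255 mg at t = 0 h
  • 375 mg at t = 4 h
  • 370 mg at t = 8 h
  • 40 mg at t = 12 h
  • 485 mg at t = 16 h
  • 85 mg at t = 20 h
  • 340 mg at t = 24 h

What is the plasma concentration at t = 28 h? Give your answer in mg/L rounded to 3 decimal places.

599.211 mg/L

k = ln 2 / 8 = 0.08664 per h
Dose 1 (255 mg at t=0 h): 255·exp(−0.08664·28) = 22.539 mg/L
Dose 2 (375 mg at t=4 h): 375·exp(−0.08664·24) = 46.875 mg/L
Dose 3 (370 mg at t=8 h): 370·exp(−0.08664·20) = 65.407 mg/L
Dose 4 (40 mg at t=12 h): 40·exp(−0.08664·16) = 10.000 mg/L
Dose 5 (485 mg at t=16 h): 485·exp(−0.08664·12) = 171.473 mg/L
Dose 6 (85 mg at t=20 h): 85·exp(−0.08664·8) = 42.500 mg/L
Dose 7 (340 mg at t=24 h): 340·exp(−0.08664·4) = 240.416 mg/L
C(28) = 22.539 + 46.875 + 65.407 + 10.000 + 171.473 + 42.500 + 240.416 = 599.211 mg/L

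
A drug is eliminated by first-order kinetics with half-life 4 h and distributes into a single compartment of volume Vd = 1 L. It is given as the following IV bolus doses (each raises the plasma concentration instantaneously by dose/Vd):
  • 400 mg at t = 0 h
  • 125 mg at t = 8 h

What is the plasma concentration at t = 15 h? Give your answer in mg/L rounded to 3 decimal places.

66.893 mg/L

k = ln 2 / 4 = 0.17329 per h
Dose 1 (400 mg at t=0 h): 400·exp(−0.17329·15) = 29.730 mg/L
Dose 2 (125 mg at t=8 h): 125·exp(−0.17329·7) = 37.163 mg/L
C(15) = 29.730 + 37.163 = 66.893 mg/L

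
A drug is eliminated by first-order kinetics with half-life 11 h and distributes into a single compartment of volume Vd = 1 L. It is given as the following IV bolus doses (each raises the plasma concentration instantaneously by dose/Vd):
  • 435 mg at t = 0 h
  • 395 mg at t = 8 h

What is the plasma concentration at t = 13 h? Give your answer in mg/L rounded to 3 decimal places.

k = ln 2 / 11 = 0.06301 per h
Dose 1 (435 mg at t=0 h): 435·exp(−0.06301·13) = 191.746 mg/L
Dose 2 (395 mg at t=8 h): 395·exp(−0.06301·5) = 288.247 mg/L
C(13) = 191.746 + 288.247 = 479.993 mg/L

479.993 mg/L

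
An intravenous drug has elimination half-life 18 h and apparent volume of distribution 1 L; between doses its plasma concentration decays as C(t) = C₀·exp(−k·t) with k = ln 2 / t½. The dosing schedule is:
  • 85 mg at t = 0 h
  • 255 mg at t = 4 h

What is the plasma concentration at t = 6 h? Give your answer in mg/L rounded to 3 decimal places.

k = ln 2 / 18 = 0.03851 per h
Dose 1 (85 mg at t=0 h): 85·exp(−0.03851·6) = 67.465 mg/L
Dose 2 (255 mg at t=4 h): 255·exp(−0.03851·2) = 236.098 mg/L
C(6) = 67.465 + 236.098 = 303.563 mg/L

303.563 mg/L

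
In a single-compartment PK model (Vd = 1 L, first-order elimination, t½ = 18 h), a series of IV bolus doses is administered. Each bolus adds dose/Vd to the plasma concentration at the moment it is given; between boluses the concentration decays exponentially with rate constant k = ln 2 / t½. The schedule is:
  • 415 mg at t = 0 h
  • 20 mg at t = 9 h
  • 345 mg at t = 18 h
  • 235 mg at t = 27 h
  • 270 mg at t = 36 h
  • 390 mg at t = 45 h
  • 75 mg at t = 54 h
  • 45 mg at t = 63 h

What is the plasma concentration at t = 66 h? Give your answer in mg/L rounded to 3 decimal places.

487.688 mg/L

k = ln 2 / 18 = 0.03851 per h
Dose 1 (415 mg at t=0 h): 415·exp(−0.03851·66) = 32.679 mg/L
Dose 2 (20 mg at t=9 h): 20·exp(−0.03851·57) = 2.227 mg/L
Dose 3 (345 mg at t=18 h): 345·exp(−0.03851·48) = 54.334 mg/L
Dose 4 (235 mg at t=27 h): 235·exp(−0.03851·39) = 52.340 mg/L
Dose 5 (270 mg at t=36 h): 270·exp(−0.03851·30) = 85.045 mg/L
Dose 6 (390 mg at t=45 h): 390·exp(−0.03851·21) = 173.725 mg/L
Dose 7 (75 mg at t=54 h): 75·exp(−0.03851·12) = 47.247 mg/L
Dose 8 (45 mg at t=63 h): 45·exp(−0.03851·3) = 40.090 mg/L
C(66) = 32.679 + 2.227 + 54.334 + 52.340 + 85.045 + 173.725 + 47.247 + 40.090 = 487.688 mg/L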